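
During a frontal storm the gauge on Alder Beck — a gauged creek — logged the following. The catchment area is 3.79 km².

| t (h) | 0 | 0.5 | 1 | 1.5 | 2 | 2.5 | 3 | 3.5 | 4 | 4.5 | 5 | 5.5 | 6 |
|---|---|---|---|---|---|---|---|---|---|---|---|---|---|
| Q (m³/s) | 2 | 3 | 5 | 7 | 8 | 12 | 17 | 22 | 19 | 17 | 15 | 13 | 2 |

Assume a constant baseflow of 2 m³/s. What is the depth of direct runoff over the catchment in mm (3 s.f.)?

d ≈ 55.1 mm

Direct runoff: 0.0, 1.0, 3.0, 5.0, 6.0, 10.0, 15.0, 20.0, 17.0, 15.0, 13.0, 11.0, 0.0 m³/s; ΣQ_DR = 116.0 m³/s.
V = ΣQ_DR · Δt = 116.0 × 1800 s = 2.088 × 10^5 m³.
Over A = 3.79 km², depth = V / A = 55.1 mm.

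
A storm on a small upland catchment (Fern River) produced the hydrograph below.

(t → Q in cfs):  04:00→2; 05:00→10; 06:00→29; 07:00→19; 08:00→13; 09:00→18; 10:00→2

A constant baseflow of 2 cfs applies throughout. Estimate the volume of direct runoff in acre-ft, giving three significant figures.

V ≈ 6.53 acre-ft

Direct-runoff ordinates (Q − Q_b): 0.0, 8.0, 27.0, 17.0, 11.0, 16.0, 0.0 cfs.
ΣQ_DR = 79.00 cfs.
With Δt = 1 h = 3600 s, V = ΣQ_DR · Δt = 79.00 × 3600 = 2.84 × 10^5 ft³ = 6.53 acre-ft.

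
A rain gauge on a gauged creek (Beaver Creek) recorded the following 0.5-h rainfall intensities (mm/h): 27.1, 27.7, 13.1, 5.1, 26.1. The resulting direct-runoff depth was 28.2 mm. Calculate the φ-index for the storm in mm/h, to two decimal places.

φ ≈ 9.40 mm/h

Only the 4 blocks with intensity above φ contribute runoff: 27.1, 27.7, 13.1, 26.1 mm/h.
Σ(I−φ)·Δt = d  ⇒  (27.1+27.7+13.1+26.1 − 4φ)·0.5 = 28.2
φ = (94.00 − 28.2/0.5) / 4 = 9.40 mm/h.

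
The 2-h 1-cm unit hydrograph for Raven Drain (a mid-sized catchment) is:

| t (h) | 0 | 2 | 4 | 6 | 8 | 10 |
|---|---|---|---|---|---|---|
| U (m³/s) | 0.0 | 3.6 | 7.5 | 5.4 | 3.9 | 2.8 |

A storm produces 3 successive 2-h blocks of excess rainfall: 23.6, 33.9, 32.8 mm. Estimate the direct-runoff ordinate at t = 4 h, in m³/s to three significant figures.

By discrete convolution, Q_j = Σ (P_i / 10 mm) · U_{j−i}.
At t = 4 h (j=2): Q = (23.6/10)·7.5 + (33.9/10)·3.6 + (32.8/10)·0.0 = 29.9 m³/s.

Q ≈ 29.9 m³/s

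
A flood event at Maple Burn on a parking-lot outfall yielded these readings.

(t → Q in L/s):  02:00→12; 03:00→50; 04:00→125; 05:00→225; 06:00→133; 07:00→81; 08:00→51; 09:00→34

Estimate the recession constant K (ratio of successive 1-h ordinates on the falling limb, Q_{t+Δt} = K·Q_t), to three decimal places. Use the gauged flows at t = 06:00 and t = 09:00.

Using the recession-limb readings at t = 06:00 and t = 09:00: Q falls from 133 to 34 L/s over 3 intervals.
K = (Q₂/Q₁)^(1/3) = (34/133)^(1/3) = 0.635.

K ≈ 0.635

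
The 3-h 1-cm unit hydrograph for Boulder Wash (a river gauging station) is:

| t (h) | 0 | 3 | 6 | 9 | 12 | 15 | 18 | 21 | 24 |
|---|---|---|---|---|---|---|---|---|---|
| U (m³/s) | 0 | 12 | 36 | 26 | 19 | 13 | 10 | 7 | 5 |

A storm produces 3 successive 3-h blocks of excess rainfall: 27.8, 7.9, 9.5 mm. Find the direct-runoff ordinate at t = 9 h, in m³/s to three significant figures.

Q ≈ 112 m³/s

By discrete convolution, Q_j = Σ (P_i / 10 mm) · U_{j−i}.
At t = 9 h (j=3): Q = (27.8/10)·26 + (7.9/10)·36 + (9.5/10)·12 = 112 m³/s.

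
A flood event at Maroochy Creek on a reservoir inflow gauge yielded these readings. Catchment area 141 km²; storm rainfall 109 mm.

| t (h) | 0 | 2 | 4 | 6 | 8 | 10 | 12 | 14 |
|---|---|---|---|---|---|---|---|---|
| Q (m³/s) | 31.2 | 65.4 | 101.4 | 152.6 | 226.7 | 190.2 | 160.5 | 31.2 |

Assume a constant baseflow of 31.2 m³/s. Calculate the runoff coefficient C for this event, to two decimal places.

C ≈ 0.33

ΣQ_DR = 709.6 m³/s; V = ΣQ_DR·Δt = 5.109 × 10^6 m³.
Runoff depth d = V / A = 36.23 mm.
C = d / P = 36.23 / 109 = 0.33.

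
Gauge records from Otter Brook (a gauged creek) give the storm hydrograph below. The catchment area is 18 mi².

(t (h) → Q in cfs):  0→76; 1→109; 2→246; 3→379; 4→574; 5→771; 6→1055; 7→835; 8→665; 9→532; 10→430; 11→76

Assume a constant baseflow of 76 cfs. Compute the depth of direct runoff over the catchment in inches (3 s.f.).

Direct runoff: 0.0, 33.0, 170.0, 303.0, 498.0, 695.0, 979.0, 759.0, 589.0, 456.0, 354.0, 0.0 cfs; ΣQ_DR = 4836 cfs.
V = ΣQ_DR · Δt = 4836 × 3600 s = 1.741 × 10^7 ft³.
Over A = 18 mi², depth = V / A = 0.416 in.

d ≈ 0.416 in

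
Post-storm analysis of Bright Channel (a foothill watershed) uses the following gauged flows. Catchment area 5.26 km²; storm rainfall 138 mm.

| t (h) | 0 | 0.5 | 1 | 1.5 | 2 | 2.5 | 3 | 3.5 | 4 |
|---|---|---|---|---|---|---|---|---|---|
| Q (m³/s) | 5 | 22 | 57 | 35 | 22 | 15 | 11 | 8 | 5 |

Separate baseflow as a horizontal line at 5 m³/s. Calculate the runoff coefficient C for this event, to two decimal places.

ΣQ_DR = 135.0 m³/s; V = ΣQ_DR·Δt = 2.430 × 10^5 m³.
Runoff depth d = V / A = 46.20 mm.
C = d / P = 46.20 / 138 = 0.33.

C ≈ 0.33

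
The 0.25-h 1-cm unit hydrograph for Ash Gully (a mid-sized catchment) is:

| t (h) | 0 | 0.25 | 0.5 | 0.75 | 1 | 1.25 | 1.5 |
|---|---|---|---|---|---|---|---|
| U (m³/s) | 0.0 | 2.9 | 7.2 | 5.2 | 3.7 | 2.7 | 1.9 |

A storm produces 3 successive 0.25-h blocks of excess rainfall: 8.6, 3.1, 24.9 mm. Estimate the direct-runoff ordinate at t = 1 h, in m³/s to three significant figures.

Q ≈ 22.7 m³/s

By discrete convolution, Q_j = Σ (P_i / 10 mm) · U_{j−i}.
At t = 1 h (j=4): Q = (8.6/10)·3.7 + (3.1/10)·5.2 + (24.9/10)·7.2 = 22.7 m³/s.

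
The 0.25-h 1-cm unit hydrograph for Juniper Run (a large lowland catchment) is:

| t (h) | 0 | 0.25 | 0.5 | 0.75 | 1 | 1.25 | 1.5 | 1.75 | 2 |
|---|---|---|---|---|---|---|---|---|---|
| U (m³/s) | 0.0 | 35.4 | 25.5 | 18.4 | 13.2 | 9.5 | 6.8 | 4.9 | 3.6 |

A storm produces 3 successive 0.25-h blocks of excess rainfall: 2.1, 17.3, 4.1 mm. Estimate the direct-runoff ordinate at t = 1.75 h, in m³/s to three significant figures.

By discrete convolution, Q_j = Σ (P_i / 10 mm) · U_{j−i}.
At t = 1.75 h (j=7): Q = (2.1/10)·4.9 + (17.3/10)·6.8 + (4.1/10)·9.5 = 16.7 m³/s.

Q ≈ 16.7 m³/s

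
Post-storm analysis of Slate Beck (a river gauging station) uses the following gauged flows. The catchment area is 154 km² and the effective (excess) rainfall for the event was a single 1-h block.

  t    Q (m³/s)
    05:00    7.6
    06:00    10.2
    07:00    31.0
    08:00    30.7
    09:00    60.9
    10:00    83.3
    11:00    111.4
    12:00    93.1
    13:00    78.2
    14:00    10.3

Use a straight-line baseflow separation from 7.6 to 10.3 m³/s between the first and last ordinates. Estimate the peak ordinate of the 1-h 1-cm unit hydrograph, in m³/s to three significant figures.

Direct runoff: 0.00, 2.30, 22.80, 22.20, 52.10, 74.20, 102.00, 83.40, 68.20, 0.00 m³/s; ΣQ_DR = 427.2 m³/s, peak = 102.00 m³/s.
Runoff depth d = ΣQ_DR·Δt / A = 427.2 × 3600 / (154 km²) = 9.986 mm.
The 1-cm UH is the DRH scaled by (10 mm)/d, so U_p = 102.00 × 10/9.986 = 102 m³/s.

U_p ≈ 102 m³/s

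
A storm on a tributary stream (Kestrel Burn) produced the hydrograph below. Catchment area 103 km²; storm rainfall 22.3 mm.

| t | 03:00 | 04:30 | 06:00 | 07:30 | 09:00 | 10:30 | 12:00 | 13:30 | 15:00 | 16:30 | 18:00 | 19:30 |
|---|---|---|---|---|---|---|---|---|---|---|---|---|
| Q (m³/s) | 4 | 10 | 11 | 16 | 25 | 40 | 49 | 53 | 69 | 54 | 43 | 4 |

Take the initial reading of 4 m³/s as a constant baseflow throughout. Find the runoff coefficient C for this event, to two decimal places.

C ≈ 0.78

ΣQ_DR = 330.0 m³/s; V = ΣQ_DR·Δt = 1.782 × 10^6 m³.
Runoff depth d = V / A = 17.30 mm.
C = d / P = 17.30 / 22.3 = 0.78.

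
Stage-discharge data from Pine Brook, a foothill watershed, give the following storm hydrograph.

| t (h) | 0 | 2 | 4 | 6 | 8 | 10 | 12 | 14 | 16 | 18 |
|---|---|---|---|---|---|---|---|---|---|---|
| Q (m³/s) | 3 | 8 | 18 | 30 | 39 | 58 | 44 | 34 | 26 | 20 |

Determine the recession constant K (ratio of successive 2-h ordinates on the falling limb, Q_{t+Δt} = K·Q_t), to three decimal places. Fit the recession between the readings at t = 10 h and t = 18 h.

K ≈ 0.766

Using the recession-limb readings at t = 10 h and t = 18 h: Q falls from 58 to 20 m³/s over 4 intervals.
K = (Q₂/Q₁)^(1/4) = (20/58)^(1/4) = 0.766.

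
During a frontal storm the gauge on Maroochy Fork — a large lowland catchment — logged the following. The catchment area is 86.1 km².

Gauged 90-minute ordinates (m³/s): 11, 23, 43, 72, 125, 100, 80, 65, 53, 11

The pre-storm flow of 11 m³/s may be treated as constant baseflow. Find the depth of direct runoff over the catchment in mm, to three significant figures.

d ≈ 29.7 mm

Direct runoff: 0.0, 12.0, 32.0, 61.0, 114.0, 89.0, 69.0, 54.0, 42.0, 0.0 m³/s; ΣQ_DR = 473.0 m³/s.
V = ΣQ_DR · Δt = 473.0 × 5400 s = 2.554 × 10^6 m³.
Over A = 86.1 km², depth = V / A = 29.7 mm.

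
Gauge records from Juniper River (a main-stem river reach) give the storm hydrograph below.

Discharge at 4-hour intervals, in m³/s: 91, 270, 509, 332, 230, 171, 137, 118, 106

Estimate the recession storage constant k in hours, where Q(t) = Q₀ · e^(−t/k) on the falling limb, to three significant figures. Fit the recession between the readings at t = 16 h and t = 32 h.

k ≈ 20.7 h

On the falling limb, Q drops from 230 to 106 m³/s between t = 16 h and t = 32 h (Δt = 16 h).
k = −Δt / ln(Q₂/Q₁) = −16 / ln(106/230) = 20.7 h.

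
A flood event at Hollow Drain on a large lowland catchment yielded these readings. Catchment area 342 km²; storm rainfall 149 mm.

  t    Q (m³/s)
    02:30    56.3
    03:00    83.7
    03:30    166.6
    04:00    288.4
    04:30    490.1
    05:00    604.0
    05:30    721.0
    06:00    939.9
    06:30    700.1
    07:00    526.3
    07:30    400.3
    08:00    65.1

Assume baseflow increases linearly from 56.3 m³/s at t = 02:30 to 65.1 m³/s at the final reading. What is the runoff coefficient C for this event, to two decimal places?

ΣQ_DR = 4313 m³/s; V = ΣQ_DR·Δt = 7.764 × 10^6 m³.
Runoff depth d = V / A = 22.70 mm.
C = d / P = 22.70 / 149 = 0.15.

C ≈ 0.15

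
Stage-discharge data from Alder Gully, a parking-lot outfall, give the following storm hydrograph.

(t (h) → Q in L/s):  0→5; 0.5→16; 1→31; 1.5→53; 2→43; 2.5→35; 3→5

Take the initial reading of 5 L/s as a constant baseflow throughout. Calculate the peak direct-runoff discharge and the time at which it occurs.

Q_p = 48.0 L/s at t = 1.5 h

Subtracting baseflow gives direct-runoff ordinates: 0.0, 11.0, 26.0, 48.0, 38.0, 30.0, 0.0 L/s.
The maximum is 48.0 L/s, occurring at the reading for t = 1.5 h.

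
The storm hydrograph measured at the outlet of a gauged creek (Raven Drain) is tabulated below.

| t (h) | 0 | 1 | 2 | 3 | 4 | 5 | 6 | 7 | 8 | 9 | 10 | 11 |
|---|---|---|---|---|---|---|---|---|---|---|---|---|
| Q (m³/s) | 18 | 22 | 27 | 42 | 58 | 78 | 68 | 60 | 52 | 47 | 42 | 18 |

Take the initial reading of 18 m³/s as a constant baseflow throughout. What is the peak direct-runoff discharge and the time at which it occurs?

Q_p = 60.0 m³/s at t = 5 h

Subtracting baseflow gives direct-runoff ordinates: 0.0, 4.0, 9.0, 24.0, 40.0, 60.0, 50.0, 42.0, 34.0, 29.0, 24.0, 0.0 m³/s.
The maximum is 60.0 m³/s, occurring at the reading for t = 5 h.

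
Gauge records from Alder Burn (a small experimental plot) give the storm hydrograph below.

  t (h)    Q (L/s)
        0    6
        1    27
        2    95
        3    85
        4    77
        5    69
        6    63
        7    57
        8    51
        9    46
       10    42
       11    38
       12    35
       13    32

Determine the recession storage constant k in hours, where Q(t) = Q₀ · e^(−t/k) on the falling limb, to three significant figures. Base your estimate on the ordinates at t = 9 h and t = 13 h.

On the falling limb, Q drops from 46 to 32 L/s between t = 9 h and t = 13 h (Δt = 4 h).
k = −Δt / ln(Q₂/Q₁) = −4 / ln(32/46) = 11.0 h.

k ≈ 11.0 h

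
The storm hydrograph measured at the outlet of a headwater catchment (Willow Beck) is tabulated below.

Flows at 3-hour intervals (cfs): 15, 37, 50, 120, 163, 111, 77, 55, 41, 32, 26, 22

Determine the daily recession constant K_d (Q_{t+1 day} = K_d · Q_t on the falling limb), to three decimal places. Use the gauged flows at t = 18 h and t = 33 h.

K_d ≈ 0.135

Between t = 18 h and t = 33 h the flow falls from 77 to 22 cfs over 5×3 h = 15 h.
Per-interval ratio K = (22/77)^(1/5) = 0.7784; K_d = K^(24/3) = 0.135.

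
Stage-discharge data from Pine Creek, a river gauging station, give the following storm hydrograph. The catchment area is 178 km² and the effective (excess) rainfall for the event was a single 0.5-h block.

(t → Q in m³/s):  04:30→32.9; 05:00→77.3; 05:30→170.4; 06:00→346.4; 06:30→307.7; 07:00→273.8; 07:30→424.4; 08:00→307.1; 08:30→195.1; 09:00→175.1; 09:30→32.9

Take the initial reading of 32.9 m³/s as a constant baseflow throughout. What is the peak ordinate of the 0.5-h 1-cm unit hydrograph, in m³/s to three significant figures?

Direct runoff: 0.0, 44.4, 137.5, 313.5, 274.8, 240.9, 391.5, 274.2, 162.2, 142.2, 0.0 m³/s; ΣQ_DR = 1981 m³/s, peak = 391.5 m³/s.
Runoff depth d = ΣQ_DR·Δt / A = 1981 × 1800 / (178 km²) = 20.03 mm.
The 1-cm UH is the DRH scaled by (10 mm)/d, so U_p = 391.5 × 10/20.03 = 195 m³/s.

U_p ≈ 195 m³/s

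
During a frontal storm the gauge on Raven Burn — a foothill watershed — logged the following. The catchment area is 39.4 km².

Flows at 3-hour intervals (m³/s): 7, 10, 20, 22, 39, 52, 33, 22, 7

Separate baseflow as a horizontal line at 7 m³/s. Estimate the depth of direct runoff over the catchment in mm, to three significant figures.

d ≈ 40.8 mm

Direct runoff: 0.0, 3.0, 13.0, 15.0, 32.0, 45.0, 26.0, 15.0, 0.0 m³/s; ΣQ_DR = 149.0 m³/s.
V = ΣQ_DR · Δt = 149.0 × 10800 s = 1.609 × 10^6 m³.
Over A = 39.4 km², depth = V / A = 40.8 mm.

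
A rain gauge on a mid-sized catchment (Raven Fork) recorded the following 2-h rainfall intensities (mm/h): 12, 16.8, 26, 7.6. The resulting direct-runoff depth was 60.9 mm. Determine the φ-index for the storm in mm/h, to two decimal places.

Only the 3 blocks with intensity above φ contribute runoff: 12, 16.8, 26 mm/h.
Σ(I−φ)·Δt = d  ⇒  (12+16.8+26 − 3φ)·2 = 60.9
φ = (54.80 − 60.9/2) / 3 = 8.12 mm/h.

φ ≈ 8.12 mm/h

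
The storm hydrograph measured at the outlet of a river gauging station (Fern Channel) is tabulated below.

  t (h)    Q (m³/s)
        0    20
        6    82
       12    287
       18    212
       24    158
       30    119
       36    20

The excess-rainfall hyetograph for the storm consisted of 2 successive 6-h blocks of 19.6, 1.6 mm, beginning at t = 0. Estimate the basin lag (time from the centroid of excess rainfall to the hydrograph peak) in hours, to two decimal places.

Centroid of excess rainfall: t_c = Σ P_i·t̄_i / ΣP_i = 3.4528 h (block centres at 3, 9 h).
Hydrograph peak occurs at t = 12 h, so basin lag t_L = 12 − 3.4528 = 8.55 h.

t_L ≈ 8.55 h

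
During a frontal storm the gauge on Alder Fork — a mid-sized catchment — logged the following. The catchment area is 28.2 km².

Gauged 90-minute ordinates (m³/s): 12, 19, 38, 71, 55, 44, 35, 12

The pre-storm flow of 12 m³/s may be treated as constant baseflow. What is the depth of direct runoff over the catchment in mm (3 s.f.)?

d ≈ 36.4 mm

Direct runoff: 0.0, 7.0, 26.0, 59.0, 43.0, 32.0, 23.0, 0.0 m³/s; ΣQ_DR = 190.0 m³/s.
V = ΣQ_DR · Δt = 190.0 × 5400 s = 1.026 × 10^6 m³.
Over A = 28.2 km², depth = V / A = 36.4 mm.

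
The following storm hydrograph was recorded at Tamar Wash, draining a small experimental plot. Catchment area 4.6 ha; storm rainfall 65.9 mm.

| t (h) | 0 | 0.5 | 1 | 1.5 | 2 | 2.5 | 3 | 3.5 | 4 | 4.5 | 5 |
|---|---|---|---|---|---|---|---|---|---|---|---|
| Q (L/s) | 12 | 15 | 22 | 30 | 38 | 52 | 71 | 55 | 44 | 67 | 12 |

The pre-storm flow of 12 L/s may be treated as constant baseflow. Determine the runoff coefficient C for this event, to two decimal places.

C ≈ 0.17

ΣQ_DR = 286.0 L/s; V = ΣQ_DR·Δt = 5.148 × 10^5 L.
Runoff depth d = V / A = 11.19 mm.
C = d / P = 11.19 / 65.9 = 0.17.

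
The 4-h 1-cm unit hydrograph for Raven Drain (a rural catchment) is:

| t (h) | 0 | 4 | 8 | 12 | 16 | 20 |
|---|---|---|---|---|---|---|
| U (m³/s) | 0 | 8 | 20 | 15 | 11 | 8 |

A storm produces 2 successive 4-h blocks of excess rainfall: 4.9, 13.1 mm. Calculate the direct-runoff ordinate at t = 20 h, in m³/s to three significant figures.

By discrete convolution, Q_j = Σ (P_i / 10 mm) · U_{j−i}.
At t = 20 h (j=5): Q = (4.9/10)·8 + (13.1/10)·11 = 18.3 m³/s.

Q ≈ 18.3 m³/s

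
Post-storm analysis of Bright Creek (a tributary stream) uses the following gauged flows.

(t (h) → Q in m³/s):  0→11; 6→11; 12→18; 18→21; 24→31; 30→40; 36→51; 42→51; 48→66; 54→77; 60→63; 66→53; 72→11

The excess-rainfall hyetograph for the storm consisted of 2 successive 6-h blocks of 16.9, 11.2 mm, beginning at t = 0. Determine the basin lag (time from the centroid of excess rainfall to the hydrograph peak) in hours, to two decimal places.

Centroid of excess rainfall: t_c = Σ P_i·t̄_i / ΣP_i = 5.3915 h (block centres at 3, 9 h).
Hydrograph peak occurs at t = 54 h, so basin lag t_L = 54 − 5.3915 = 48.61 h.

t_L ≈ 48.61 h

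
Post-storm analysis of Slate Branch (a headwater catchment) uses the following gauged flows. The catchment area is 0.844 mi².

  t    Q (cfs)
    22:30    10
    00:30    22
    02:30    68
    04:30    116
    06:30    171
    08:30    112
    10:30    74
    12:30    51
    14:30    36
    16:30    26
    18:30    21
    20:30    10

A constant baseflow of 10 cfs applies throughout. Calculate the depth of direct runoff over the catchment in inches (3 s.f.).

Direct runoff: 0.0, 12.0, 58.0, 106.0, 161.0, 102.0, 64.0, 41.0, 26.0, 16.0, 11.0, 0.0 cfs; ΣQ_DR = 597.0 cfs.
V = ΣQ_DR · Δt = 597.0 × 7200 s = 4.298 × 10^6 ft³.
Over A = 0.844 mi², depth = V / A = 2.19 in.

d ≈ 2.19 in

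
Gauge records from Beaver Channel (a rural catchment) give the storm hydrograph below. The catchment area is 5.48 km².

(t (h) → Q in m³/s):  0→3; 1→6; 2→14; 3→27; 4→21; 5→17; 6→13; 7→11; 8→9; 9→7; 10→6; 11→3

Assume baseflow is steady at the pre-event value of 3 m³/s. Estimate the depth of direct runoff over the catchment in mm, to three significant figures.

d ≈ 66.4 mm

Direct runoff: 0.0, 3.0, 11.0, 24.0, 18.0, 14.0, 10.0, 8.0, 6.0, 4.0, 3.0, 0.0 m³/s; ΣQ_DR = 101.0 m³/s.
V = ΣQ_DR · Δt = 101.0 × 3600 s = 3.636 × 10^5 m³.
Over A = 5.48 km², depth = V / A = 66.4 mm.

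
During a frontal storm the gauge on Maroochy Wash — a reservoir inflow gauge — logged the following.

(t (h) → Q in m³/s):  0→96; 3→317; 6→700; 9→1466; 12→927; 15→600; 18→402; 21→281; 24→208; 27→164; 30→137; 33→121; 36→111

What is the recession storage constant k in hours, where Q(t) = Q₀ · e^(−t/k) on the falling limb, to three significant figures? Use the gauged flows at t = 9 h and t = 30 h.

On the falling limb, Q drops from 1466 to 137 m³/s between t = 9 h and t = 30 h (Δt = 21 h).
k = −Δt / ln(Q₂/Q₁) = −21 / ln(137/1466) = 8.86 h.

k ≈ 8.86 h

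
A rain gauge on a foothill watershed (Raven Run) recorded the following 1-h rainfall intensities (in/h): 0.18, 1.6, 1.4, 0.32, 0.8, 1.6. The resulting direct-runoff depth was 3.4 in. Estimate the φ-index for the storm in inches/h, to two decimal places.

Only the 4 blocks with intensity above φ contribute runoff: 1.6, 1.4, 0.8, 1.6 in/h.
Σ(I−φ)·Δt = d  ⇒  (1.6+1.4+0.8+1.6 − 4φ)·1 = 3.4
φ = (5.400 − 3.4/1) / 4 = 0.50 in/h.

φ ≈ 0.50 in/h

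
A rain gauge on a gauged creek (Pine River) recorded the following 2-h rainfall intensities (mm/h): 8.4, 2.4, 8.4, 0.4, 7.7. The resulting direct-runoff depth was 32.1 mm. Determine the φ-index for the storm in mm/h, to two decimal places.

φ ≈ 2.82 mm/h

Only the 3 blocks with intensity above φ contribute runoff: 8.4, 8.4, 7.7 mm/h.
Σ(I−φ)·Δt = d  ⇒  (8.4+8.4+7.7 − 3φ)·2 = 32.1
φ = (24.50 − 32.1/2) / 3 = 2.82 mm/h.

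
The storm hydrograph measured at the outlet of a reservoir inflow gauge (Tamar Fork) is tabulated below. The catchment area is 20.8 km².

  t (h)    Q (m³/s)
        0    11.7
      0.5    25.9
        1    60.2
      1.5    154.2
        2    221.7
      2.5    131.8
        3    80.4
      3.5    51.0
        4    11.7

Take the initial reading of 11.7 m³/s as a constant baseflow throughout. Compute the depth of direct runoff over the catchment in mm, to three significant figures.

d ≈ 55.7 mm

Direct runoff: 0.0, 14.2, 48.5, 142.5, 210.0, 120.1, 68.7, 39.3, 0.0 m³/s; ΣQ_DR = 643.3 m³/s.
V = ΣQ_DR · Δt = 643.3 × 1800 s = 1.158 × 10^6 m³.
Over A = 20.8 km², depth = V / A = 55.7 mm.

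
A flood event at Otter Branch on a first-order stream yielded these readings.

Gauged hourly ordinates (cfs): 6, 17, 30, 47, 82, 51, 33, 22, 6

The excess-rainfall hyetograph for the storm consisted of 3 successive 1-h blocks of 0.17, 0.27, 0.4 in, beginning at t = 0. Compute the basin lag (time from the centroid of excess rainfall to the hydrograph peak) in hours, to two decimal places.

t_L ≈ 2.23 h

Centroid of excess rainfall: t_c = Σ P_i·t̄_i / ΣP_i = 1.7738 h (block centres at 0.5, 1.5, 2.5 h).
Hydrograph peak occurs at t = 4 h, so basin lag t_L = 4 − 1.7738 = 2.23 h.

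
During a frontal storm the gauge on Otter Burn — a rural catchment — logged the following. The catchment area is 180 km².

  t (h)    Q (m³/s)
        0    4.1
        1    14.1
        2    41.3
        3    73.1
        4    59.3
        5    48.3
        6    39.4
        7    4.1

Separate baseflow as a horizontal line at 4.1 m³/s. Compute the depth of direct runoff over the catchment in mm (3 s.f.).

d ≈ 5.02 mm

Direct runoff: 0.0, 10.0, 37.2, 69.0, 55.2, 44.2, 35.3, 0.0 m³/s; ΣQ_DR = 250.9 m³/s.
V = ΣQ_DR · Δt = 250.9 × 3600 s = 9.032 × 10^5 m³.
Over A = 180 km², depth = V / A = 5.02 mm.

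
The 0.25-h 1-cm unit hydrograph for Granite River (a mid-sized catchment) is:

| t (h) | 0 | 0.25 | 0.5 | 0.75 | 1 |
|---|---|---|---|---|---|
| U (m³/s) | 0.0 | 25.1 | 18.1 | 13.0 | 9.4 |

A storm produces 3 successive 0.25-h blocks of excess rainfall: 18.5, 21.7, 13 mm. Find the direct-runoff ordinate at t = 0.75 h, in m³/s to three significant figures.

By discrete convolution, Q_j = Σ (P_i / 10 mm) · U_{j−i}.
At t = 0.75 h (j=3): Q = (18.5/10)·13.0 + (21.7/10)·18.1 + (13/10)·25.1 = 96.0 m³/s.

Q ≈ 96.0 m³/s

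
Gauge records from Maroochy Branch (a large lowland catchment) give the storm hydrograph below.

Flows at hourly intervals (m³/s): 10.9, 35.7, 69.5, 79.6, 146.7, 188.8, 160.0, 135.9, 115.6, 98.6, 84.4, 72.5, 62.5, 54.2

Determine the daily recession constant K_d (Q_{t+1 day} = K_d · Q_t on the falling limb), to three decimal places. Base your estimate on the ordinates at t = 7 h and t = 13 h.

K_d ≈ 0.025

Between t = 7 h and t = 13 h the flow falls from 135.9 to 54.2 m³/s over 6×1 h = 6 h.
Per-interval ratio K = (54.2/135.9)^(1/6) = 0.8580; K_d = K^(24/1) = 0.025.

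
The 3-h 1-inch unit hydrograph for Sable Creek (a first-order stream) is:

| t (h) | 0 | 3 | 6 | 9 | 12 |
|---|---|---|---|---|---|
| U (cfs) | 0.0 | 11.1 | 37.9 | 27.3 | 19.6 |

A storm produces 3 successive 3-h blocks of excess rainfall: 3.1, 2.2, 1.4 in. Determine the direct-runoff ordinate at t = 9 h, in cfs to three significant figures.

Q ≈ 184 cfs

By discrete convolution, Q_j = Σ (P_i / 1 in) · U_{j−i}.
At t = 9 h (j=3): Q = (3.1/1)·27.3 + (2.2/1)·37.9 + (1.4/1)·11.1 = 184 cfs.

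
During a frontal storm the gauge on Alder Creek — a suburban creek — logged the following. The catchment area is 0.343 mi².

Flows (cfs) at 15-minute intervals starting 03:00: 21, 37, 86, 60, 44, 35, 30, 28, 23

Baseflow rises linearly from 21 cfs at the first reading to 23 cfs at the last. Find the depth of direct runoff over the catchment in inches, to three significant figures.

d ≈ 0.187 in

Direct runoff: 0.00, 15.75, 64.50, 38.25, 22.00, 12.75, 7.50, 5.25, 0.00 cfs; ΣQ_DR = 166.0 cfs.
V = ΣQ_DR · Δt = 166.0 × 900 s = 1.494 × 10^5 ft³.
Over A = 0.343 mi², depth = V / A = 0.187 in.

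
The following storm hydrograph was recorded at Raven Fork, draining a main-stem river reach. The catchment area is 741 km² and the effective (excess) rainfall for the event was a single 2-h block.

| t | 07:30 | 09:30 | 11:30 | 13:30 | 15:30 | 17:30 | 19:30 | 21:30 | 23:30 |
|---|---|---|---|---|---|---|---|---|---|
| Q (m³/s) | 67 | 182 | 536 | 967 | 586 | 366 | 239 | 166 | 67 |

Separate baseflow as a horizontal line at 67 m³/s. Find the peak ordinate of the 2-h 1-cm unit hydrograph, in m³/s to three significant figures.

U_p ≈ 360 m³/s

Direct runoff: 0.0, 115.0, 469.0, 900.0, 519.0, 299.0, 172.0, 99.0, 0.0 m³/s; ΣQ_DR = 2573 m³/s, peak = 900.0 m³/s.
Runoff depth d = ΣQ_DR·Δt / A = 2573 × 7200 / (741 km²) = 25.00 mm.
The 1-cm UH is the DRH scaled by (10 mm)/d, so U_p = 900.0 × 10/25.00 = 360 m³/s.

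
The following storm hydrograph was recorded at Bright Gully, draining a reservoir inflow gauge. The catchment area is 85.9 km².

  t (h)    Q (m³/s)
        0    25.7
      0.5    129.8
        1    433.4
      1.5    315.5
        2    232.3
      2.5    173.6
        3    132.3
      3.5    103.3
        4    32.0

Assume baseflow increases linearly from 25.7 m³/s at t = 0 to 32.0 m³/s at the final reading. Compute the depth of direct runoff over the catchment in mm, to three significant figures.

d ≈ 27.6 mm

Direct runoff: 0.00, 103.31, 406.12, 287.44, 203.45, 143.96, 101.88, 72.09, 0.00 m³/s; ΣQ_DR = 1318 m³/s.
V = ΣQ_DR · Δt = 1318 × 1800 s = 2.373 × 10^6 m³.
Over A = 85.9 km², depth = V / A = 27.6 mm.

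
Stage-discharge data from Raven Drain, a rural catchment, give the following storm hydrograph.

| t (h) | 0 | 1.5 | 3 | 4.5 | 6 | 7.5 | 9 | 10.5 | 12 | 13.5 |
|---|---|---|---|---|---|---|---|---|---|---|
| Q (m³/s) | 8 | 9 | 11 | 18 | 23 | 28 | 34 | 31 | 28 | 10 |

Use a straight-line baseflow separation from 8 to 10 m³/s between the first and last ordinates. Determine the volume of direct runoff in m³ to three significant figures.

Direct-runoff ordinates (Q − Q_b): 0.00, 0.78, 2.56, 9.33, 14.11, 18.89, 24.67, 21.44, 18.22, 0.00 m³/s.
ΣQ_DR = 110.0 m³/s.
With Δt = 1.5 h = 5400 s, V = ΣQ_DR · Δt = 110.0 × 5400 = 5.94 × 10^5 m³.

V ≈ 5.94 × 10^5 m³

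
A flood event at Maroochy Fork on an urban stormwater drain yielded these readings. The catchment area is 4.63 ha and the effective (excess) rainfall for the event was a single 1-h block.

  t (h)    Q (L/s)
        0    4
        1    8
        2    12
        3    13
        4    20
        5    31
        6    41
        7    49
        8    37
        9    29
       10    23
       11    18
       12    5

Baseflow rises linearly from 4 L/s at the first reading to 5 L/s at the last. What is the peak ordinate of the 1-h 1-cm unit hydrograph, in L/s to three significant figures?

U_p ≈ 24.7 L/s

Direct runoff: 0.00, 3.92, 7.83, 8.75, 15.67, 26.58, 36.50, 44.42, 32.33, 24.25, 18.17, 13.08, 0.00 L/s; ΣQ_DR = 231.5 L/s, peak = 44.42 L/s.
Runoff depth d = ΣQ_DR·Δt / A = 231.5 × 3600 / (4.63 ha) = 18.00 mm.
The 1-cm UH is the DRH scaled by (10 mm)/d, so U_p = 44.42 × 10/18.00 = 24.7 L/s.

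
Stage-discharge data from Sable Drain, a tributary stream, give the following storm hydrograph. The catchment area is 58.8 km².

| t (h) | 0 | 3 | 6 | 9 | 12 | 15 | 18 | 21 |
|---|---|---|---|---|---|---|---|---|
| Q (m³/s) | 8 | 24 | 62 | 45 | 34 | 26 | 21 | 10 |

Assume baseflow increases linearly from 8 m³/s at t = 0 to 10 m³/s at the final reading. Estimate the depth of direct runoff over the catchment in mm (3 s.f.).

d ≈ 29.0 mm

Direct runoff: 0.00, 15.71, 53.43, 36.14, 24.86, 16.57, 11.29, 0.00 m³/s; ΣQ_DR = 158.0 m³/s.
V = ΣQ_DR · Δt = 158.0 × 10800 s = 1.706 × 10^6 m³.
Over A = 58.8 km², depth = V / A = 29.0 mm.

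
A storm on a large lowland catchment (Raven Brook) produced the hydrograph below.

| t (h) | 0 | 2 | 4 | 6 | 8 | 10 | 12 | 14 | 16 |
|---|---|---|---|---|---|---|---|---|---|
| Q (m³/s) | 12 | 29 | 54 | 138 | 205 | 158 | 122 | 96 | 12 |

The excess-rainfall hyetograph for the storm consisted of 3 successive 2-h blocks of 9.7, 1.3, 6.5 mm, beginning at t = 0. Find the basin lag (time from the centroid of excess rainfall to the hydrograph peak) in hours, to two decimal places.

t_L ≈ 5.37 h

Centroid of excess rainfall: t_c = Σ P_i·t̄_i / ΣP_i = 2.6343 h (block centres at 1, 3, 5 h).
Hydrograph peak occurs at t = 8 h, so basin lag t_L = 8 − 2.6343 = 5.37 h.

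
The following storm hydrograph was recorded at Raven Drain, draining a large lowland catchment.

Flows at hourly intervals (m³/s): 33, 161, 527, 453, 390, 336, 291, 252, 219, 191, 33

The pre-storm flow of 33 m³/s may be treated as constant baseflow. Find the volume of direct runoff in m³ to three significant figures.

V ≈ 9.08 × 10^6 m³

Direct-runoff ordinates (Q − Q_b): 0.0, 128.0, 494.0, 420.0, 357.0, 303.0, 258.0, 219.0, 186.0, 158.0, 0.0 m³/s.
ΣQ_DR = 2523 m³/s.
With Δt = 1 h = 3600 s, V = ΣQ_DR · Δt = 2523 × 3600 = 9.08 × 10^6 m³.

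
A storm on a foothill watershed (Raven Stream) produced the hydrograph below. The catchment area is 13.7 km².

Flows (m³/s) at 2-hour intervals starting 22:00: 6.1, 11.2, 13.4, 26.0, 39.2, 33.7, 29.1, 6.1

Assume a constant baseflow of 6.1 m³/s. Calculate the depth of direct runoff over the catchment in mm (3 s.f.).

Direct runoff: 0.0, 5.1, 7.3, 19.9, 33.1, 27.6, 23.0, 0.0 m³/s; ΣQ_DR = 116.0 m³/s.
V = ΣQ_DR · Δt = 116.0 × 7200 s = 8.352 × 10^5 m³.
Over A = 13.7 km², depth = V / A = 61.0 mm.

d ≈ 61.0 mm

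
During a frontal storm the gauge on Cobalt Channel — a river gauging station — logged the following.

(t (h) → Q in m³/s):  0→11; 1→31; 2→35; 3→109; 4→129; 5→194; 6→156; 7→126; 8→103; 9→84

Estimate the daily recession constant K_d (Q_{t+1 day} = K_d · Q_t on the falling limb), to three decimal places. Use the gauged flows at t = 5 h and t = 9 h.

K_d ≈ 0.007

Between t = 5 h and t = 9 h the flow falls from 194 to 84 m³/s over 4×1 h = 4 h.
Per-interval ratio K = (84/194)^(1/4) = 0.8112; K_d = K^(24/1) = 0.007.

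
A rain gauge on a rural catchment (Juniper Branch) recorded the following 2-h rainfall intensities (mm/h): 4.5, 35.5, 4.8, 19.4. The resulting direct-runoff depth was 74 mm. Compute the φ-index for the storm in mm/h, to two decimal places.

Only the 2 blocks with intensity above φ contribute runoff: 35.5, 19.4 mm/h.
Σ(I−φ)·Δt = d  ⇒  (35.5+19.4 − 2φ)·2 = 74
φ = (54.90 − 74/2) / 2 = 8.95 mm/h.

φ ≈ 8.95 mm/h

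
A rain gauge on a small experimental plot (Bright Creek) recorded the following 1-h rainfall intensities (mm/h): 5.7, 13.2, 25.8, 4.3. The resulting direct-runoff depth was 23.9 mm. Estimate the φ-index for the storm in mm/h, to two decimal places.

φ ≈ 7.55 mm/h

Only the 2 blocks with intensity above φ contribute runoff: 13.2, 25.8 mm/h.
Σ(I−φ)·Δt = d  ⇒  (13.2+25.8 − 2φ)·1 = 23.9
φ = (39.00 − 23.9/1) / 2 = 7.55 mm/h.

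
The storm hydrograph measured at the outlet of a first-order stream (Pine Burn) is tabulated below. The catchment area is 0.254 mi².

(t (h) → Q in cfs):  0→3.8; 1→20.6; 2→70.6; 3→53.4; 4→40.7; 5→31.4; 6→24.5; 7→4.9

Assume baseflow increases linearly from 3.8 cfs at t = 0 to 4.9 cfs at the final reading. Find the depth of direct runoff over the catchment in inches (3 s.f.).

d ≈ 1.31 in

Direct runoff: 0.00, 16.64, 66.49, 49.13, 36.27, 26.81, 19.76, 0.00 cfs; ΣQ_DR = 215.1 cfs.
V = ΣQ_DR · Δt = 215.1 × 3600 s = 7.744 × 10^5 ft³.
Over A = 0.254 mi², depth = V / A = 1.31 in.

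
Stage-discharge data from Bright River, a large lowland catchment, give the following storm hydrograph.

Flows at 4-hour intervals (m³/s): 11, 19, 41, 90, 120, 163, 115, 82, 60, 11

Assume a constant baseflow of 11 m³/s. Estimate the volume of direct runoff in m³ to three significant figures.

Direct-runoff ordinates (Q − Q_b): 0.0, 8.0, 30.0, 79.0, 109.0, 152.0, 104.0, 71.0, 49.0, 0.0 m³/s.
ΣQ_DR = 602.0 m³/s.
With Δt = 4 h = 14400 s, V = ΣQ_DR · Δt = 602.0 × 14400 = 8.67 × 10^6 m³.

V ≈ 8.67 × 10^6 m³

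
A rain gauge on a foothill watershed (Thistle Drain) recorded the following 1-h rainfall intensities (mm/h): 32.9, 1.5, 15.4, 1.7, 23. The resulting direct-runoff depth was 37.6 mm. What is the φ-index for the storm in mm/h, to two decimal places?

Only the 3 blocks with intensity above φ contribute runoff: 32.9, 15.4, 23 mm/h.
Σ(I−φ)·Δt = d  ⇒  (32.9+15.4+23 − 3φ)·1 = 37.6
φ = (71.30 − 37.6/1) / 3 = 11.23 mm/h.

φ ≈ 11.23 mm/h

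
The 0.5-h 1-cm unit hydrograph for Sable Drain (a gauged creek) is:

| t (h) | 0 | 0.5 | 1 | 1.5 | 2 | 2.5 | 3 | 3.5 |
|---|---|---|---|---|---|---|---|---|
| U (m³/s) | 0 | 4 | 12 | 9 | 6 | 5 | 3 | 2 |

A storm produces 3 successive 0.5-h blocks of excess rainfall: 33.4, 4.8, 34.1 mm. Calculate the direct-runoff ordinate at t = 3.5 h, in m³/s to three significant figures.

Q ≈ 25.2 m³/s

By discrete convolution, Q_j = Σ (P_i / 10 mm) · U_{j−i}.
At t = 3.5 h (j=7): Q = (33.4/10)·2 + (4.8/10)·3 + (34.1/10)·5 = 25.2 m³/s.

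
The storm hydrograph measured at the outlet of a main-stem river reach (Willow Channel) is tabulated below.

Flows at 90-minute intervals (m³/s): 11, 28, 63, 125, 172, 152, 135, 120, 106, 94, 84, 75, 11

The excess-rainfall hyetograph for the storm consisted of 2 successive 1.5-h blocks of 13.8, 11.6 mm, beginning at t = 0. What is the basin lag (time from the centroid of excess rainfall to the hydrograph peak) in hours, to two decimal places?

Centroid of excess rainfall: t_c = Σ P_i·t̄_i / ΣP_i = 1.4350 h (block centres at 0.75, 2.25 h).
Hydrograph peak occurs at t = 6 h, so basin lag t_L = 6 − 1.4350 = 4.56 h.

t_L ≈ 4.56 h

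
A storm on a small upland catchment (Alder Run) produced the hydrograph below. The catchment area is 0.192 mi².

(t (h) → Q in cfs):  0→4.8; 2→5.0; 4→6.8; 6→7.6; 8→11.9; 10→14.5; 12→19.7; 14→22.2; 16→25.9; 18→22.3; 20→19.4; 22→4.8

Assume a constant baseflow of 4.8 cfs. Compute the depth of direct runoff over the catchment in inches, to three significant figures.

d ≈ 1.73 in

Direct runoff: 0.0, 0.2, 2.0, 2.8, 7.1, 9.7, 14.9, 17.4, 21.1, 17.5, 14.6, 0.0 cfs; ΣQ_DR = 107.3 cfs.
V = ΣQ_DR · Δt = 107.3 × 7200 s = 7.726 × 10^5 ft³.
Over A = 0.192 mi², depth = V / A = 1.73 in.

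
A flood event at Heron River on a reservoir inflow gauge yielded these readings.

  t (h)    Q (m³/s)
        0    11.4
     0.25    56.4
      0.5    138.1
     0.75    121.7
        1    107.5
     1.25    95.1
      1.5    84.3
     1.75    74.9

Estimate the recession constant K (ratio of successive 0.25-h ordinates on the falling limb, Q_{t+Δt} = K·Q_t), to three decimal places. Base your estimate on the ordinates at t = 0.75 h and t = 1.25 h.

K ≈ 0.884

Using the recession-limb readings at t = 0.75 h and t = 1.25 h: Q falls from 121.7 to 95.1 m³/s over 2 intervals.
K = (Q₂/Q₁)^(1/2) = (95.1/121.7)^(1/2) = 0.884.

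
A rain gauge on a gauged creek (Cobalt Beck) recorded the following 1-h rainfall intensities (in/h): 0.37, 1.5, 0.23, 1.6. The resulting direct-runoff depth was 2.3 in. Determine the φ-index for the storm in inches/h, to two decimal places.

Only the 2 blocks with intensity above φ contribute runoff: 1.5, 1.6 in/h.
Σ(I−φ)·Δt = d  ⇒  (1.5+1.6 − 2φ)·1 = 2.3
φ = (3.100 − 2.3/1) / 2 = 0.40 in/h.

φ ≈ 0.40 in/h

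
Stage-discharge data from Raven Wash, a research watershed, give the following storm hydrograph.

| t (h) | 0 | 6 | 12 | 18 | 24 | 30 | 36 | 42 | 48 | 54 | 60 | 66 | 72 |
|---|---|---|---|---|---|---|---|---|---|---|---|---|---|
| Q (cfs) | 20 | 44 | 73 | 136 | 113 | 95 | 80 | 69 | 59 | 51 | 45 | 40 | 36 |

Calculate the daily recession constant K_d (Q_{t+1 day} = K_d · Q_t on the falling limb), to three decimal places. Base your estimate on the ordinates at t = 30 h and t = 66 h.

K_d ≈ 0.562

Between t = 30 h and t = 66 h the flow falls from 95 to 40 cfs over 6×6 h = 36 h.
Per-interval ratio K = (40/95)^(1/6) = 0.8657; K_d = K^(24/6) = 0.562.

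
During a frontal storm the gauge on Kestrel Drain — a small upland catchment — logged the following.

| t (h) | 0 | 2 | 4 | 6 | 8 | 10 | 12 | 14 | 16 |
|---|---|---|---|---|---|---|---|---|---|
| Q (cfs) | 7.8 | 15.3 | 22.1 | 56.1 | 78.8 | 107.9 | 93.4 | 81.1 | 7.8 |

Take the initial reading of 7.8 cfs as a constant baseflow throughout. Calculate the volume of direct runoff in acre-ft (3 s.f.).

Direct-runoff ordinates (Q − Q_b): 0.0, 7.5, 14.3, 48.3, 71.0, 100.1, 85.6, 73.3, 0.0 cfs.
ΣQ_DR = 400.1 cfs.
With Δt = 2 h = 7200 s, V = ΣQ_DR · Δt = 400.1 × 7200 = 2.88 × 10^6 ft³ = 66.1 acre-ft.

V ≈ 66.1 acre-ft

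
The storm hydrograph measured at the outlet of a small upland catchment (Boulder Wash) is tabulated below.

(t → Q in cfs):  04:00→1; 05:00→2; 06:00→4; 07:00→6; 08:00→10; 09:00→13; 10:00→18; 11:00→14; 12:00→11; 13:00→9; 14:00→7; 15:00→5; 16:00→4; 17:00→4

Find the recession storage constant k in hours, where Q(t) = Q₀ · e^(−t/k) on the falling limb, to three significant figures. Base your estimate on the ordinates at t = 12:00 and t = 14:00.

k ≈ 4.42 h

On the falling limb, Q drops from 11 to 7 cfs between t = 12:00 and t = 14:00 (Δt = 2 h).
k = −Δt / ln(Q₂/Q₁) = −2 / ln(7/11) = 4.42 h.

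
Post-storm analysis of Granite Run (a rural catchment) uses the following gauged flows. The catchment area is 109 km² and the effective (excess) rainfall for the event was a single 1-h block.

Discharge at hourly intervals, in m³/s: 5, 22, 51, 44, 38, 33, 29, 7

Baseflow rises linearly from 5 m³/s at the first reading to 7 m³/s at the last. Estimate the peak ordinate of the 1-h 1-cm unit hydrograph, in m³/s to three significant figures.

U_p ≈ 76.0 m³/s

Direct runoff: 0.00, 16.71, 45.43, 38.14, 31.86, 26.57, 22.29, 0.00 m³/s; ΣQ_DR = 181.0 m³/s, peak = 45.43 m³/s.
Runoff depth d = ΣQ_DR·Δt / A = 181.0 × 3600 / (109 km²) = 5.978 mm.
The 1-cm UH is the DRH scaled by (10 mm)/d, so U_p = 45.43 × 10/5.978 = 76.0 m³/s.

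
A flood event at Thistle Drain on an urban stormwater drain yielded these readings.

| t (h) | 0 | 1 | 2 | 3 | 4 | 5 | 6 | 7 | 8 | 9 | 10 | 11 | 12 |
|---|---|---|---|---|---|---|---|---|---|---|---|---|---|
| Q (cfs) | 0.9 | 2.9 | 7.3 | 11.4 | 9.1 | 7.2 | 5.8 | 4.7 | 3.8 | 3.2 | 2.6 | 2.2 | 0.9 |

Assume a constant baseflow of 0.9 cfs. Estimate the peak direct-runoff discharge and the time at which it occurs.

Subtracting baseflow gives direct-runoff ordinates: 0.0, 2.0, 6.4, 10.5, 8.2, 6.3, 4.9, 3.8, 2.9, 2.3, 1.7, 1.3, 0.0 cfs.
The maximum is 10.5 cfs, occurring at the reading for t = 3 h.

Q_p = 10.5 cfs at t = 3 h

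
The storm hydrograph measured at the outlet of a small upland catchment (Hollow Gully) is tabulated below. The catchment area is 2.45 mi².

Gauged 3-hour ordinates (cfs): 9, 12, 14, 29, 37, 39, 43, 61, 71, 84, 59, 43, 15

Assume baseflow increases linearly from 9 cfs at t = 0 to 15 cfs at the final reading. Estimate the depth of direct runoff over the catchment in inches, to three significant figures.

Direct runoff: 0.00, 2.50, 4.00, 18.50, 26.00, 27.50, 31.00, 48.50, 58.00, 70.50, 45.00, 28.50, 0.00 cfs; ΣQ_DR = 360.0 cfs.
V = ΣQ_DR · Δt = 360.0 × 10800 s = 3.888 × 10^6 ft³.
Over A = 2.45 mi², depth = V / A = 0.683 in.

d ≈ 0.683 in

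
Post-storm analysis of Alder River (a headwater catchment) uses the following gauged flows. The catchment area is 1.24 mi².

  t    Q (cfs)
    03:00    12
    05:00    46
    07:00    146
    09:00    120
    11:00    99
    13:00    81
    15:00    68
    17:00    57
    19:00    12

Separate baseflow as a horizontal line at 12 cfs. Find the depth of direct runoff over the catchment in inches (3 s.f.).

Direct runoff: 0.0, 34.0, 134.0, 108.0, 87.0, 69.0, 56.0, 45.0, 0.0 cfs; ΣQ_DR = 533.0 cfs.
V = ΣQ_DR · Δt = 533.0 × 7200 s = 3.838 × 10^6 ft³.
Over A = 1.24 mi², depth = V / A = 1.33 in.

d ≈ 1.33 in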